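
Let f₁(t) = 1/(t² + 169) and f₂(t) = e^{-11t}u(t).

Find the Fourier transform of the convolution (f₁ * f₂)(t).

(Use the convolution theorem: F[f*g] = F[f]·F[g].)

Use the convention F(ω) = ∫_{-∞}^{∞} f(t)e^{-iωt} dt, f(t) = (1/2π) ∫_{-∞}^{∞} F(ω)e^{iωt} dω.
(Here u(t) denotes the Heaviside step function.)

F[f₁*f₂](ω) = \frac{\pi e^{- 13 \left|{\omega}\right|}}{13 \left(i \omega + 11\right)}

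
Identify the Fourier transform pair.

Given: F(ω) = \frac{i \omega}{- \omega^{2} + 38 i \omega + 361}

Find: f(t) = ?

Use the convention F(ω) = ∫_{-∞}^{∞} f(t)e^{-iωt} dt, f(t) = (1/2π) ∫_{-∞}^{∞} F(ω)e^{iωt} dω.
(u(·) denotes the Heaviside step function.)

f(t) = \left(1 - 19 t\right) e^{- 19 t} u\left(t\right)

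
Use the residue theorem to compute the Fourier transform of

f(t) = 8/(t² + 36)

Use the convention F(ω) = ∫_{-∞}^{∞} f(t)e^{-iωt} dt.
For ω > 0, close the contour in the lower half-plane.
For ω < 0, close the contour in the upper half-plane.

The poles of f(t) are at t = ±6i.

Let g(z) = f(z)e^{-iωz}; for large |z| the factor e^{-iωz} decays in the lower half-plane when ω > 0 and in the upper half-plane when ω < 0.

Case ω > 0 (lower half-plane, clockwise contour ⇒ F(ω) = -2πi·ΣRes):
  Res_{z = - 6 i} g(z) = \frac{2 i e^{- 6 \omega}}{3}
  F(ω) = -2πi·ΣRes = \frac{4 \pi e^{- 6 \omega}}{3}

Case ω < 0 (upper half-plane, counterclockwise contour ⇒ F(ω) = +2πi·ΣRes):
  Res_{z = 6 i} g(z) = - \frac{2 i e^{6 \omega}}{3}
  F(ω) = 2πi·ΣRes = \frac{4 \pi e^{6 \omega}}{3}

Both cases combine into a single formula in |ω|:

F(ω) = \frac{4 \pi e^{- 6 \left|{\omega}\right|}}{3}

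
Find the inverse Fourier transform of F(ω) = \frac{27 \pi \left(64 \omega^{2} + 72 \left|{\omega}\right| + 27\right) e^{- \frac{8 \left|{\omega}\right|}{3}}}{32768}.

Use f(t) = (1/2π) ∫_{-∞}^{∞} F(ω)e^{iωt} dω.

f(t) = \frac{8}{\left(t^{2} + \frac{64}{9}\right)^{3}}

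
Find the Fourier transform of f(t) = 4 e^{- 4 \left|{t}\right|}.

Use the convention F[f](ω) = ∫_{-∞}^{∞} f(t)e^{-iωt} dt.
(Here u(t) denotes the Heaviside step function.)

F(ω) = \frac{32}{\omega^{2} + 16}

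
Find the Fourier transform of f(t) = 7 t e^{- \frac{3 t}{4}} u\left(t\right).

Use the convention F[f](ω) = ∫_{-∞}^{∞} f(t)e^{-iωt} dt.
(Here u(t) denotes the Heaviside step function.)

F(ω) = \frac{112}{\left(4 i \omega + 3\right)^{2}}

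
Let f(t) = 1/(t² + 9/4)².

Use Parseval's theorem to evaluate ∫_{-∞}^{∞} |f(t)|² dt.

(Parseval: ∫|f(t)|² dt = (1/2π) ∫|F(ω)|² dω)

∫|f(t)|² dt = \frac{40 \pi}{2187}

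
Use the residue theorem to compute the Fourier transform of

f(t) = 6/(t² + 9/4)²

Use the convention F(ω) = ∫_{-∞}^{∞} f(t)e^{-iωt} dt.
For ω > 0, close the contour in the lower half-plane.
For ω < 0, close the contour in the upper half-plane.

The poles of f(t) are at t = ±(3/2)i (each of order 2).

Let g(z) = f(z)e^{-iωz}; for large |z| the factor e^{-iωz} decays in the lower half-plane when ω > 0 and in the upper half-plane when ω < 0.

Case ω > 0 (lower half-plane, clockwise contour ⇒ F(ω) = -2πi·ΣRes):
  Res_{z = - \frac{3 i}{2}} g(z) = \frac{2 i \left(3 \omega + 2\right) e^{- \frac{3 \omega}{2}}}{9} (pole of order 2)
  F(ω) = -2πi·ΣRes = \frac{4 \pi \left(3 \omega + 2\right) e^{- \frac{3 \omega}{2}}}{9}

Case ω < 0 (upper half-plane, counterclockwise contour ⇒ F(ω) = +2πi·ΣRes):
  Res_{z = \frac{3 i}{2}} g(z) = \frac{2 i \left(3 \omega - 2\right) e^{\frac{3 \omega}{2}}}{9} (pole of order 2)
  F(ω) = 2πi·ΣRes = \frac{4 \pi \left(2 - 3 \omega\right) e^{\frac{3 \omega}{2}}}{9}

Both cases combine into a single formula in |ω|:

F(ω) = \frac{4 \pi \left(3 \left|{\omega}\right| + 2\right) e^{- \frac{3 \left|{\omega}\right|}{2}}}{9}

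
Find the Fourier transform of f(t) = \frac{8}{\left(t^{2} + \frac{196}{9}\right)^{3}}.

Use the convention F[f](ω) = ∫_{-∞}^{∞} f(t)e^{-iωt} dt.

F(ω) = \frac{27 \pi \left(196 \omega^{2} + 126 \left|{\omega}\right| + 27\right) e^{- \frac{14 \left|{\omega}\right|}{3}}}{537824}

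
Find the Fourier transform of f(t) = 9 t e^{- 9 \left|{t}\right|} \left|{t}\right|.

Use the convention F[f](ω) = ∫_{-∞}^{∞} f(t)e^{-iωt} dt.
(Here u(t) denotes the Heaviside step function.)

F(ω) = \frac{36 i \omega \left(\omega^{2} - 243\right)}{\left(\omega^{2} + 81\right)^{3}}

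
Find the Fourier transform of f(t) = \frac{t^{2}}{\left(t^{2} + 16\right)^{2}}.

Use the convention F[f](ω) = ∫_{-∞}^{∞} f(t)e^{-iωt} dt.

F(ω) = \frac{\pi \left(1 - 4 \left|{\omega}\right|\right) e^{- 4 \left|{\omega}\right|}}{8}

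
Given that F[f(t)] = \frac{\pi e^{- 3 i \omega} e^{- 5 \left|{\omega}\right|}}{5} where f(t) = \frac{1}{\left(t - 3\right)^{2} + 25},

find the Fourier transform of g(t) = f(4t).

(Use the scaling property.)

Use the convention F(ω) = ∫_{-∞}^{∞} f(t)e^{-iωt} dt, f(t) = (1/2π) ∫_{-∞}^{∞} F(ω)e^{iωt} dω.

F[g](ω) = \frac{\pi e^{- \frac{3 i \omega}{4} - \frac{5 \left|{\omega}\right|}{4}}}{20}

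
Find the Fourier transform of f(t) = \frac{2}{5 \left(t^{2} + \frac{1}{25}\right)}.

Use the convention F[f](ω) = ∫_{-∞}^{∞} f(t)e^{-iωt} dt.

F(ω) = 2 \pi e^{- \frac{\left|{\omega}\right|}{5}}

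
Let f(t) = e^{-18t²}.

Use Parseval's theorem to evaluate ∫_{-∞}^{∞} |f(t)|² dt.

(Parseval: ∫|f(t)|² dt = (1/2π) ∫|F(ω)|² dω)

∫|f(t)|² dt = \frac{\sqrt{\pi}}{6}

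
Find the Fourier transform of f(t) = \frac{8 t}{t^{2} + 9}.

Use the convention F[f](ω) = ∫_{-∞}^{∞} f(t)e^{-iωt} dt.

F(ω) = - 8 i \pi e^{- 3 \left|{\omega}\right|} \operatorname{sign}{\left(\omega \right)}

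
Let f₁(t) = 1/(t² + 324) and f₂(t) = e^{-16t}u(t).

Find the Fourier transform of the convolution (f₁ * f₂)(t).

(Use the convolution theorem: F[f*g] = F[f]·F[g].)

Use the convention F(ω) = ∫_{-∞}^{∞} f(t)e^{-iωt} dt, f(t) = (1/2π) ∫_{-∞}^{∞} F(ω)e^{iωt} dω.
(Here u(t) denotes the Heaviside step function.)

F[f₁*f₂](ω) = \frac{\pi e^{- 18 \left|{\omega}\right|}}{18 \left(i \omega + 16\right)}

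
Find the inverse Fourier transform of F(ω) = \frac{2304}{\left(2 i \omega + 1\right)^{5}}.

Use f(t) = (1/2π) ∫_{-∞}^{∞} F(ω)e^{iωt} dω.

f(t) = 3 t^{4} e^{- \frac{t}{2}} u\left(t\right)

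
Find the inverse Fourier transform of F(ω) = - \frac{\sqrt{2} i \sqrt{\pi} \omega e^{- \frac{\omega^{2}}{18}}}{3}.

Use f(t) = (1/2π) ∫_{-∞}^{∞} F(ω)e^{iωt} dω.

f(t) = 9 t e^{- \frac{9 t^{2}}{2}}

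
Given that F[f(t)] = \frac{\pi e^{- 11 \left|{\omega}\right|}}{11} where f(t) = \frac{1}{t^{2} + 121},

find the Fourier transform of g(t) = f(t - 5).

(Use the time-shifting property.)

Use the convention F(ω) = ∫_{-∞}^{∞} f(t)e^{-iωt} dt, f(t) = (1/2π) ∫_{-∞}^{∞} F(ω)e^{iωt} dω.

F[g](ω) = \frac{\pi e^{- 5 i \omega - 11 \left|{\omega}\right|}}{11}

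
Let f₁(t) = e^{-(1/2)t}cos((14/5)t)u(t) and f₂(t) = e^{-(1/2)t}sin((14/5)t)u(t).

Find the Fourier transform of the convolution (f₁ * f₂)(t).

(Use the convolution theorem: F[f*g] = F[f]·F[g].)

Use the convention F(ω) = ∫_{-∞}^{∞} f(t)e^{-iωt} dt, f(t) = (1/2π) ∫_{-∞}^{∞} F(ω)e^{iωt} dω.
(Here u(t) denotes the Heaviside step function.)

F[f₁*f₂](ω) = \frac{14000 \left(2 i \omega + 1\right)}{\left(25 \left(2 i \omega + 1\right)^{2} + 784\right)^{2}}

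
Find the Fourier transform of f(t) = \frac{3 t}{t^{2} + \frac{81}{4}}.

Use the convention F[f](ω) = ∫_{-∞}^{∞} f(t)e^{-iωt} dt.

F(ω) = - 3 i \pi e^{- \frac{9 \left|{\omega}\right|}{2}} \operatorname{sign}{\left(\omega \right)}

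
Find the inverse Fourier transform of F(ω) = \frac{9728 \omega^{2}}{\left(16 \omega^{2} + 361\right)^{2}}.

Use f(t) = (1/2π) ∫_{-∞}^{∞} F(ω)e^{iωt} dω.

f(t) = 2 \left(1 - \frac{19 \left|{t}\right|}{4}\right) e^{- \frac{19 \left|{t}\right|}{4}}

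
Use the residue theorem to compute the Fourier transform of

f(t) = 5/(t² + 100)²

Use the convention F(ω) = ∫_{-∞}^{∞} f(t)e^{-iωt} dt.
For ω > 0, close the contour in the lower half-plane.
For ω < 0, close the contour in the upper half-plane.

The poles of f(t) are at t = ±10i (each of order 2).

Let g(z) = f(z)e^{-iωz}; for large |z| the factor e^{-iωz} decays in the lower half-plane when ω > 0 and in the upper half-plane when ω < 0.

Case ω > 0 (lower half-plane, clockwise contour ⇒ F(ω) = -2πi·ΣRes):
  Res_{z = - 10 i} g(z) = \frac{i \left(10 \omega + 1\right) e^{- 10 \omega}}{800} (pole of order 2)
  F(ω) = -2πi·ΣRes = \frac{\pi \left(10 \omega + 1\right) e^{- 10 \omega}}{400}

Case ω < 0 (upper half-plane, counterclockwise contour ⇒ F(ω) = +2πi·ΣRes):
  Res_{z = 10 i} g(z) = \frac{i \left(10 \omega - 1\right) e^{10 \omega}}{800} (pole of order 2)
  F(ω) = 2πi·ΣRes = \frac{\pi \left(1 - 10 \omega\right) e^{10 \omega}}{400}

Both cases combine into a single formula in |ω|:

F(ω) = \frac{\pi \left(10 \left|{\omega}\right| + 1\right) e^{- 10 \left|{\omega}\right|}}{400}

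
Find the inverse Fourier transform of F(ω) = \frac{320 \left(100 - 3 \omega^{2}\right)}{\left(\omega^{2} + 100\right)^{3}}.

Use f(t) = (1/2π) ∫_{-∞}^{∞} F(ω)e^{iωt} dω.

f(t) = 8 t^{2} e^{- 10 \left|{t}\right|}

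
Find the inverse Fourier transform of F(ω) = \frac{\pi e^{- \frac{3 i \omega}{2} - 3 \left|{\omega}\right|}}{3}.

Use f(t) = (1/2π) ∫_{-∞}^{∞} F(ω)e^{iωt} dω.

f(t) = \frac{1}{\left(t - \frac{3}{2}\right)^{2} + 9}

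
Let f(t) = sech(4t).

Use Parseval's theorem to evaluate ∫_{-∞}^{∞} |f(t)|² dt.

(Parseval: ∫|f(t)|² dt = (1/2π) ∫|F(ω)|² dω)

∫|f(t)|² dt = \frac{1}{2}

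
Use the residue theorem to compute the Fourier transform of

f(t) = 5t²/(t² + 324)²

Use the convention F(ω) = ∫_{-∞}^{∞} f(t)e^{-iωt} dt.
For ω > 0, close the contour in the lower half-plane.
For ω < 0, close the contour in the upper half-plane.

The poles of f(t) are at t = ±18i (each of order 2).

Let g(z) = f(z)e^{-iωz}; for large |z| the factor e^{-iωz} decays in the lower half-plane when ω > 0 and in the upper half-plane when ω < 0.

Case ω > 0 (lower half-plane, clockwise contour ⇒ F(ω) = -2πi·ΣRes):
  Res_{z = - 18 i} g(z) = \frac{5 i \left(1 - 18 \omega\right) e^{- 18 \omega}}{72} (pole of order 2)
  F(ω) = -2πi·ΣRes = \frac{5 \pi \left(1 - 18 \omega\right) e^{- 18 \omega}}{36}

Case ω < 0 (upper half-plane, counterclockwise contour ⇒ F(ω) = +2πi·ΣRes):
  Res_{z = 18 i} g(z) = \frac{5 i \left(- 18 \omega - 1\right) e^{18 \omega}}{72} (pole of order 2)
  F(ω) = 2πi·ΣRes = \frac{5 \pi \left(18 \omega + 1\right) e^{18 \omega}}{36}

Both cases combine into a single formula in |ω|:

F(ω) = \frac{5 \pi \left(1 - 18 \left|{\omega}\right|\right) e^{- 18 \left|{\omega}\right|}}{36}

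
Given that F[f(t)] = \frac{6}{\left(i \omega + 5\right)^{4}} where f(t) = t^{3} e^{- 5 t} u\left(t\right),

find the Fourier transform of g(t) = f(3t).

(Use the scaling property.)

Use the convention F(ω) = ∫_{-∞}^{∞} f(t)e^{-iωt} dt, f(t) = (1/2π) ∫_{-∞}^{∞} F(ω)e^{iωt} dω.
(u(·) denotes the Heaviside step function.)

F[g](ω) = \frac{162}{\left(i \omega + 15\right)^{4}}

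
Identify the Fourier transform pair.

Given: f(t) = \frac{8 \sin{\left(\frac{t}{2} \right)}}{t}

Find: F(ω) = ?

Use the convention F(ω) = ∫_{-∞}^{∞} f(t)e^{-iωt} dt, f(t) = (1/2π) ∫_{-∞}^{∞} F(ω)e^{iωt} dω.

F(ω) = \begin{cases} 8 \pi & \text{for}\: \omega > - \frac{1}{2} \wedge \omega < \frac{1}{2} \\0 & \text{otherwise} \end{cases}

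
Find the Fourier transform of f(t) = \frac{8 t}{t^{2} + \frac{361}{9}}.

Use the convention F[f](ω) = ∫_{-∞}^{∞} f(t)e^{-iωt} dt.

F(ω) = - 8 i \pi e^{- \frac{19 \left|{\omega}\right|}{3}} \operatorname{sign}{\left(\omega \right)}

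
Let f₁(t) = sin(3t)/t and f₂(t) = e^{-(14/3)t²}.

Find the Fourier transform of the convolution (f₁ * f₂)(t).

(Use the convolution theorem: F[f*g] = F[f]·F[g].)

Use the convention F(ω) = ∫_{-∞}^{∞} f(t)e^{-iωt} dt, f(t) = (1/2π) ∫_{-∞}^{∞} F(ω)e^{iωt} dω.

F[f₁*f₂](ω) = \begin{cases} \frac{\sqrt{42} \pi^{\frac{3}{2}} e^{- \frac{3 \omega^{2}}{56}}}{14} & \text{for}\: \omega > -3 \wedge \omega < 3 \\0 & \text{otherwise} \end{cases}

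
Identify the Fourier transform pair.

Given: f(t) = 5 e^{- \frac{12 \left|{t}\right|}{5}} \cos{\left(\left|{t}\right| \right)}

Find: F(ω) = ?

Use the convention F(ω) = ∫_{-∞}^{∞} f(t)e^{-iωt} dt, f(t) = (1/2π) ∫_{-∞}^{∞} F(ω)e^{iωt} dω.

F(ω) = \frac{600 \left(25 \omega^{2} + 169\right)}{625 \omega^{4} + 5950 \omega^{2} + 28561}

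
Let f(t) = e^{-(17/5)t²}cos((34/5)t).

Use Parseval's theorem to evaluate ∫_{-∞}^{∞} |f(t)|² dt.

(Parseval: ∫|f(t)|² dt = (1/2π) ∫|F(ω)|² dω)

∫|f(t)|² dt = \frac{\sqrt{170} \sqrt{\pi} \left(1 + e^{\frac{34}{5}}\right)}{68 e^{\frac{34}{5}}}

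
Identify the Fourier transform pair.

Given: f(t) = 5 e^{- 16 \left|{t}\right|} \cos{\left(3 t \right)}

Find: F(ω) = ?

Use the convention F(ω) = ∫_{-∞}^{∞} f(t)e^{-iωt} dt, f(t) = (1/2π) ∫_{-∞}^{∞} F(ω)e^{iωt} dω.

F(ω) = \frac{160 \left(\omega^{2} + 265\right)}{\omega^{4} + 494 \omega^{2} + 70225}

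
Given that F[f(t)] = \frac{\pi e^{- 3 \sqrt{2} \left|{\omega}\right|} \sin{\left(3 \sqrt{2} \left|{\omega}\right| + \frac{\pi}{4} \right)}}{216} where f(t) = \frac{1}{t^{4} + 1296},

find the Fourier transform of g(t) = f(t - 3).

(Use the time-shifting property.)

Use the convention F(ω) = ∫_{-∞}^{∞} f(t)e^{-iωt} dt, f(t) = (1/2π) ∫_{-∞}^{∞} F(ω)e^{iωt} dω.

F[g](ω) = \frac{\pi e^{- 3 i \omega - 3 \sqrt{2} \left|{\omega}\right|} \sin{\left(3 \sqrt{2} \left|{\omega}\right| + \frac{\pi}{4} \right)}}{216}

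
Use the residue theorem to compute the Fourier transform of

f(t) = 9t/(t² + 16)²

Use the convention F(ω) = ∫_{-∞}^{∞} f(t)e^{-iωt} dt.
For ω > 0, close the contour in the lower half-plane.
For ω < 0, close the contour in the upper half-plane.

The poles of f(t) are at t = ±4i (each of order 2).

Let g(z) = f(z)e^{-iωz}; for large |z| the factor e^{-iωz} decays in the lower half-plane when ω > 0 and in the upper half-plane when ω < 0.

Case ω > 0 (lower half-plane, clockwise contour ⇒ F(ω) = -2πi·ΣRes):
  Res_{z = - 4 i} g(z) = \frac{9 \omega e^{- 4 \omega}}{16} (pole of order 2)
  F(ω) = -2πi·ΣRes = - \frac{9 i \pi \omega e^{- 4 \omega}}{8}

Case ω < 0 (upper half-plane, counterclockwise contour ⇒ F(ω) = +2πi·ΣRes):
  Res_{z = 4 i} g(z) = - \frac{9 \omega e^{4 \omega}}{16} (pole of order 2)
  F(ω) = 2πi·ΣRes = - \frac{9 i \pi \omega e^{4 \omega}}{8}

Both cases combine into a single formula in |ω|:

F(ω) = - \frac{9 i \pi \omega e^{- 4 \left|{\omega}\right|}}{8}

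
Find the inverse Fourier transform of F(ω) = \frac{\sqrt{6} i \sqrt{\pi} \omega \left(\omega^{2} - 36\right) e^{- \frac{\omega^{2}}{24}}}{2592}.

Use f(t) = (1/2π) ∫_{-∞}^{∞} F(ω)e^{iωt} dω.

f(t) = 4 t^{3} e^{- 6 t^{2}}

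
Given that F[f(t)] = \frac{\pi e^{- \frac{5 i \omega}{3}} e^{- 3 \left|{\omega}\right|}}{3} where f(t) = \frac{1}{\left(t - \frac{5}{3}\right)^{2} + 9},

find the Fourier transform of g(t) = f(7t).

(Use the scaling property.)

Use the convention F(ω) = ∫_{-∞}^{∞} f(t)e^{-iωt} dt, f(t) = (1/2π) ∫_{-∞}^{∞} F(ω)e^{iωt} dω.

F[g](ω) = \frac{\pi e^{- \frac{5 i \omega}{21} - \frac{3 \left|{\omega}\right|}{7}}}{21}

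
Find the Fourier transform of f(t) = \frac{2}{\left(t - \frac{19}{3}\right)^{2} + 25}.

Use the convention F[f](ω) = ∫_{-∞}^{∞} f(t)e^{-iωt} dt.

F(ω) = \frac{2 \pi e^{- \frac{19 i \omega}{3} - 5 \left|{\omega}\right|}}{5}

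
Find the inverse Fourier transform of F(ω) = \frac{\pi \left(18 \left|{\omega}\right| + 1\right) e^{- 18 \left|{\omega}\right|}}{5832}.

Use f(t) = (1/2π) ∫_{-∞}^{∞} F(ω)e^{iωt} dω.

f(t) = \frac{2}{\left(t^{2} + 324\right)^{2}}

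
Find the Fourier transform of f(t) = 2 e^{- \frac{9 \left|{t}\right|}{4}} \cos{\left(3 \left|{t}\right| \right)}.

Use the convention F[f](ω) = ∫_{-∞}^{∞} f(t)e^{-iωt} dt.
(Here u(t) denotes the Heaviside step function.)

F(ω) = \frac{144 \left(16 \omega^{2} + 225\right)}{256 \omega^{4} - 2016 \omega^{2} + 50625}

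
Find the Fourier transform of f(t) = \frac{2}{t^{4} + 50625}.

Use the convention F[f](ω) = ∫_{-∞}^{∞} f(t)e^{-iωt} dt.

F(ω) = \frac{2 \pi e^{- \frac{15 \sqrt{2} \left|{\omega}\right|}{2}} \sin{\left(\frac{15 \sqrt{2} \left|{\omega}\right|}{2} + \frac{\pi}{4} \right)}}{3375}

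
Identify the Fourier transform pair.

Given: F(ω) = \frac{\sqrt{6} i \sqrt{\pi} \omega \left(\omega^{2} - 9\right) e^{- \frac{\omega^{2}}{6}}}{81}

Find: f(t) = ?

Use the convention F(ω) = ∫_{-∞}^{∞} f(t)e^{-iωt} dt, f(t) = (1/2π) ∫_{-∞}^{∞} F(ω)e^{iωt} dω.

f(t) = t^{3} e^{- \frac{3 t^{2}}{2}}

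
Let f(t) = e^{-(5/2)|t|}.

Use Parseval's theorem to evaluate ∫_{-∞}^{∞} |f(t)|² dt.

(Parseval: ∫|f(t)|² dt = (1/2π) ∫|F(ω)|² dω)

∫|f(t)|² dt = \frac{2}{5}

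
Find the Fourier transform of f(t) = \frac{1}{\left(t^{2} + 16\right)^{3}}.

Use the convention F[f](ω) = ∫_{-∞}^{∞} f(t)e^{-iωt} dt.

F(ω) = \frac{\pi \left(16 \omega^{2} + 12 \left|{\omega}\right| + 3\right) e^{- 4 \left|{\omega}\right|}}{8192}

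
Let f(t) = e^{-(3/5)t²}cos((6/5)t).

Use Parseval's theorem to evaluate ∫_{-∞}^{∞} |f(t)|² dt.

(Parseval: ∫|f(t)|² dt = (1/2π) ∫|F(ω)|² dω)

∫|f(t)|² dt = \frac{\sqrt{30} \sqrt{\pi} \left(1 + e^{\frac{6}{5}}\right)}{12 e^{\frac{6}{5}}}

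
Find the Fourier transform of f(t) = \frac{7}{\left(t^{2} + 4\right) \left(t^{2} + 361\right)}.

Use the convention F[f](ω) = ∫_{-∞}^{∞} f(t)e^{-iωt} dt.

F(ω) = \frac{\pi \left(19 e^{17 \left|{\omega}\right|} - 2\right) e^{- 19 \left|{\omega}\right|}}{1938}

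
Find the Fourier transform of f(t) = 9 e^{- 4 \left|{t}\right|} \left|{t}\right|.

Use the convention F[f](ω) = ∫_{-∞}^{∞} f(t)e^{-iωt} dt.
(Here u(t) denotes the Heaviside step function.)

F(ω) = \frac{18 \left(16 - \omega^{2}\right)}{\left(\omega^{2} + 16\right)^{2}}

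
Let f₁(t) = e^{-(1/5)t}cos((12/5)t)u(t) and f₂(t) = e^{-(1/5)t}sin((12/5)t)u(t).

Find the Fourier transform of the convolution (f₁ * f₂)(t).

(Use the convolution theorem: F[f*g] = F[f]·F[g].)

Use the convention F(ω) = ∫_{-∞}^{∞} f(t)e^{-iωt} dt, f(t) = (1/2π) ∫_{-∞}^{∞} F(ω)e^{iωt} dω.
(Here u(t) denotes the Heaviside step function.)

F[f₁*f₂](ω) = \frac{300 \left(5 i \omega + 1\right)}{\left(\left(5 i \omega + 1\right)^{2} + 144\right)^{2}}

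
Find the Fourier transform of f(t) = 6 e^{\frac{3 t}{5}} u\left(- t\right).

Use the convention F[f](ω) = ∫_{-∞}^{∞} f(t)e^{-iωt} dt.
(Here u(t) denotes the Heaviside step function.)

F(ω) = - \frac{30}{5 i \omega - 3}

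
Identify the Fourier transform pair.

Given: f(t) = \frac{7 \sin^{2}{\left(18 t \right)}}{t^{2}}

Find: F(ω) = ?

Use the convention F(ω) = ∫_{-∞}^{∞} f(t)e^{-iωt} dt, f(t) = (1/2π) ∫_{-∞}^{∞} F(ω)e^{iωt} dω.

F(ω) = \begin{cases} \frac{7 \pi \left(36 - \left|{\omega}\right|\right)}{2} & \text{for}\: \omega > -36 \wedge \omega < 36 \\0 & \text{otherwise} \end{cases}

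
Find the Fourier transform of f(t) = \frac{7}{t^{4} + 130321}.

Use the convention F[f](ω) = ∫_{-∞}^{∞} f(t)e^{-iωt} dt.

F(ω) = \frac{7 \pi e^{- \frac{19 \sqrt{2} \left|{\omega}\right|}{2}} \sin{\left(\frac{19 \sqrt{2} \left|{\omega}\right|}{2} + \frac{\pi}{4} \right)}}{6859}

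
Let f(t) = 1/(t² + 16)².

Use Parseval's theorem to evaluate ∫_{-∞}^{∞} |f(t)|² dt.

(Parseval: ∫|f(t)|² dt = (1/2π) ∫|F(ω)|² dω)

∫|f(t)|² dt = \frac{5 \pi}{262144}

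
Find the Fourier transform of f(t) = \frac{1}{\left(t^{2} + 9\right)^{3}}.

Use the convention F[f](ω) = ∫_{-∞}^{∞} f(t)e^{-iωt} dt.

F(ω) = \frac{\pi \left(3 \omega^{2} + 3 \left|{\omega}\right| + 1\right) e^{- 3 \left|{\omega}\right|}}{648}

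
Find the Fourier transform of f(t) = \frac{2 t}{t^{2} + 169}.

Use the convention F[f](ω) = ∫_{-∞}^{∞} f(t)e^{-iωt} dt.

F(ω) = - 2 i \pi e^{- 13 \left|{\omega}\right|} \operatorname{sign}{\left(\omega \right)}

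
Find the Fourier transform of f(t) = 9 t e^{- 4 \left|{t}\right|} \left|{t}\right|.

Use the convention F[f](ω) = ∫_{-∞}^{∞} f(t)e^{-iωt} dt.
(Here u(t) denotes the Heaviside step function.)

F(ω) = \frac{36 i \omega \left(\omega^{2} - 48\right)}{\left(\omega^{2} + 16\right)^{3}}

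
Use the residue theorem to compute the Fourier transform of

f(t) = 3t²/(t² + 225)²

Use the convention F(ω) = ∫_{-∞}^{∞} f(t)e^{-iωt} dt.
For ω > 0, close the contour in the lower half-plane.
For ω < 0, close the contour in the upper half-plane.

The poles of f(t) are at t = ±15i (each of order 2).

Let g(z) = f(z)e^{-iωz}; for large |z| the factor e^{-iωz} decays in the lower half-plane when ω > 0 and in the upper half-plane when ω < 0.

Case ω > 0 (lower half-plane, clockwise contour ⇒ F(ω) = -2πi·ΣRes):
  Res_{z = - 15 i} g(z) = \frac{i \left(1 - 15 \omega\right) e^{- 15 \omega}}{20} (pole of order 2)
  F(ω) = -2πi·ΣRes = \frac{\pi \left(1 - 15 \omega\right) e^{- 15 \omega}}{10}

Case ω < 0 (upper half-plane, counterclockwise contour ⇒ F(ω) = +2πi·ΣRes):
  Res_{z = 15 i} g(z) = \frac{i \left(- 15 \omega - 1\right) e^{15 \omega}}{20} (pole of order 2)
  F(ω) = 2πi·ΣRes = \frac{\pi \left(15 \omega + 1\right) e^{15 \omega}}{10}

Both cases combine into a single formula in |ω|:

F(ω) = \frac{\pi \left(1 - 15 \left|{\omega}\right|\right) e^{- 15 \left|{\omega}\right|}}{10}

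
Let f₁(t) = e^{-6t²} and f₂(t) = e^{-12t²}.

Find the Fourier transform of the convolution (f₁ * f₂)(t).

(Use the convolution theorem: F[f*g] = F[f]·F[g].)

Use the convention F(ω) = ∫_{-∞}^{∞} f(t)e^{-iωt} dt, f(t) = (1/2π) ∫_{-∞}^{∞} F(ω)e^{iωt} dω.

F[f₁*f₂](ω) = \frac{\sqrt{2} \pi e^{- \frac{\omega^{2}}{16}}}{12}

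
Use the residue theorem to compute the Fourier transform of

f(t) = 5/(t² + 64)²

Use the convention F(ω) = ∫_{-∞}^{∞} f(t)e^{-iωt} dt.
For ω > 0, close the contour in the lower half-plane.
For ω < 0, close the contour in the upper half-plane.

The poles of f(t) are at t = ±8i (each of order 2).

Let g(z) = f(z)e^{-iωz}; for large |z| the factor e^{-iωz} decays in the lower half-plane when ω > 0 and in the upper half-plane when ω < 0.

Case ω > 0 (lower half-plane, clockwise contour ⇒ F(ω) = -2πi·ΣRes):
  Res_{z = - 8 i} g(z) = \frac{5 i \left(8 \omega + 1\right) e^{- 8 \omega}}{2048} (pole of order 2)
  F(ω) = -2πi·ΣRes = \frac{5 \pi \left(8 \omega + 1\right) e^{- 8 \omega}}{1024}

Case ω < 0 (upper half-plane, counterclockwise contour ⇒ F(ω) = +2πi·ΣRes):
  Res_{z = 8 i} g(z) = \frac{5 i \left(8 \omega - 1\right) e^{8 \omega}}{2048} (pole of order 2)
  F(ω) = 2πi·ΣRes = \frac{5 \pi \left(1 - 8 \omega\right) e^{8 \omega}}{1024}

Both cases combine into a single formula in |ω|:

F(ω) = \frac{5 \pi \left(8 \left|{\omega}\right| + 1\right) e^{- 8 \left|{\omega}\right|}}{1024}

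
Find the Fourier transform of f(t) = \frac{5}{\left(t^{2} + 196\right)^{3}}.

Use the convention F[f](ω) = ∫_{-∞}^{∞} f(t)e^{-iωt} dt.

F(ω) = \frac{5 \pi \left(196 \omega^{2} + 42 \left|{\omega}\right| + 3\right) e^{- 14 \left|{\omega}\right|}}{4302592}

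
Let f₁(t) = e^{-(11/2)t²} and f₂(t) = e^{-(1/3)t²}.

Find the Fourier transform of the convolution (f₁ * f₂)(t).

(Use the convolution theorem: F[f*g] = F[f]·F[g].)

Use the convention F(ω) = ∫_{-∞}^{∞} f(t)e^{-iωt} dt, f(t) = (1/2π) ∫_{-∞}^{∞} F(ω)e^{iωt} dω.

F[f₁*f₂](ω) = \frac{\sqrt{66} \pi e^{- \frac{35 \omega^{2}}{44}}}{11}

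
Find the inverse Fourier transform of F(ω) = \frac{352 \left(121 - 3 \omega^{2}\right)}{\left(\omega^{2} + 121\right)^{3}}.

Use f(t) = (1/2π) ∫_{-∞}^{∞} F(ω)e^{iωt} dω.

f(t) = 8 t^{2} e^{- 11 \left|{t}\right|}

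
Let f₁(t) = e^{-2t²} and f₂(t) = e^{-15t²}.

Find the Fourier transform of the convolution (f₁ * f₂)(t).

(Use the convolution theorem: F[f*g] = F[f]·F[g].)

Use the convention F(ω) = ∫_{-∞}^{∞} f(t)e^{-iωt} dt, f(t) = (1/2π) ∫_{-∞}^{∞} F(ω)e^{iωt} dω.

F[f₁*f₂](ω) = \frac{\sqrt{30} \pi e^{- \frac{17 \omega^{2}}{120}}}{30}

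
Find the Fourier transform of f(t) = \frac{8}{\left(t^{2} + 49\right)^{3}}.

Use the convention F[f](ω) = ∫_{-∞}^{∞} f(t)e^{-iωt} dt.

F(ω) = \frac{\pi \left(49 \omega^{2} + 21 \left|{\omega}\right| + 3\right) e^{- 7 \left|{\omega}\right|}}{16807}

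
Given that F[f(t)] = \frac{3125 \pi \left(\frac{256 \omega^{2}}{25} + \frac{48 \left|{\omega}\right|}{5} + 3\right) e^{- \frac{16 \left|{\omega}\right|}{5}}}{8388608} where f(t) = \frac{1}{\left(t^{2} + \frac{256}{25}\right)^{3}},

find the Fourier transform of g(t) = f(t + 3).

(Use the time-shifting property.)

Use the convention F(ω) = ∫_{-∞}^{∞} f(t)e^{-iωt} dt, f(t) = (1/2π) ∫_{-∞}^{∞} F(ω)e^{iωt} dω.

F[g](ω) = \frac{125 \pi \left(256 \omega^{2} + 240 \left|{\omega}\right| + 75\right) e^{3 i \omega - \frac{16 \left|{\omega}\right|}{5}}}{8388608}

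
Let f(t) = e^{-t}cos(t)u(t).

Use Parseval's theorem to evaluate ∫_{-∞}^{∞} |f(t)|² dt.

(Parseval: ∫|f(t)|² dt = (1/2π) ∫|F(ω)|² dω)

∫|f(t)|² dt = \frac{3}{8}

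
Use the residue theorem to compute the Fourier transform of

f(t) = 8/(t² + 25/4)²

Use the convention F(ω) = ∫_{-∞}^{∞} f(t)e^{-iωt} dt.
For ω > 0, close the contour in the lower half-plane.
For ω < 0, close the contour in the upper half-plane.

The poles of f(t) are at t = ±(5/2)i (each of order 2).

Let g(z) = f(z)e^{-iωz}; for large |z| the factor e^{-iωz} decays in the lower half-plane when ω > 0 and in the upper half-plane when ω < 0.

Case ω > 0 (lower half-plane, clockwise contour ⇒ F(ω) = -2πi·ΣRes):
  Res_{z = - \frac{5 i}{2}} g(z) = \frac{8 i \left(5 \omega + 2\right) e^{- \frac{5 \omega}{2}}}{125} (pole of order 2)
  F(ω) = -2πi·ΣRes = \frac{16 \pi \left(5 \omega + 2\right) e^{- \frac{5 \omega}{2}}}{125}

Case ω < 0 (upper half-plane, counterclockwise contour ⇒ F(ω) = +2πi·ΣRes):
  Res_{z = \frac{5 i}{2}} g(z) = \frac{8 i \left(5 \omega - 2\right) e^{\frac{5 \omega}{2}}}{125} (pole of order 2)
  F(ω) = 2πi·ΣRes = \frac{16 \pi \left(2 - 5 \omega\right) e^{\frac{5 \omega}{2}}}{125}

Both cases combine into a single formula in |ω|:

F(ω) = \frac{16 \pi \left(5 \left|{\omega}\right| + 2\right) e^{- \frac{5 \left|{\omega}\right|}{2}}}{125}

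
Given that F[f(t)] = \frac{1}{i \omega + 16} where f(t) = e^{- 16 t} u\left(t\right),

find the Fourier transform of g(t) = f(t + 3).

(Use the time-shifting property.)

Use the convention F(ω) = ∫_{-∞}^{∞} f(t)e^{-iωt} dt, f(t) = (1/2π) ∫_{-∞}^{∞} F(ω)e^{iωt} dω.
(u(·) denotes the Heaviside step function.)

F[g](ω) = \frac{e^{3 i \omega}}{i \omega + 16}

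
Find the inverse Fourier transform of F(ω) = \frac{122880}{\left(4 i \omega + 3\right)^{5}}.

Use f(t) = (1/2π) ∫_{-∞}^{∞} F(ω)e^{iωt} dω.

f(t) = 5 t^{4} e^{- \frac{3 t}{4}} u\left(t\right)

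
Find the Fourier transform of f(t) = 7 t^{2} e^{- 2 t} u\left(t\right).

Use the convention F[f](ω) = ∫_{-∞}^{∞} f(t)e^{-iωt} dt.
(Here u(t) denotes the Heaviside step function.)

F(ω) = \frac{14}{\left(i \omega + 2\right)^{3}}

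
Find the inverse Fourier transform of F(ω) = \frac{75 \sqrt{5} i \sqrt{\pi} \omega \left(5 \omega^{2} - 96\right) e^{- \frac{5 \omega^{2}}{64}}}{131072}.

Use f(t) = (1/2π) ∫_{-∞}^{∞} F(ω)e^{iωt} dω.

f(t) = 3 t^{3} e^{- \frac{16 t^{2}}{5}}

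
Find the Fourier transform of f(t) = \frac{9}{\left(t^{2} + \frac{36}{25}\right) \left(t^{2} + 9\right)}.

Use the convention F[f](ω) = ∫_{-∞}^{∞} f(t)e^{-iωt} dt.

F(ω) = - \frac{25 \pi e^{- 3 \left|{\omega}\right|}}{63} + \frac{125 \pi e^{- \frac{6 \left|{\omega}\right|}{5}}}{126}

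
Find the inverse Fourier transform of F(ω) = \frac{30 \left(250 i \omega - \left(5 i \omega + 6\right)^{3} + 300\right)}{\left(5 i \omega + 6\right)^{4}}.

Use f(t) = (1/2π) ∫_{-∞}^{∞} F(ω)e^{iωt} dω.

f(t) = 6 \left(t^{2} - 1\right) e^{- \frac{6 t}{5}} u\left(t\right)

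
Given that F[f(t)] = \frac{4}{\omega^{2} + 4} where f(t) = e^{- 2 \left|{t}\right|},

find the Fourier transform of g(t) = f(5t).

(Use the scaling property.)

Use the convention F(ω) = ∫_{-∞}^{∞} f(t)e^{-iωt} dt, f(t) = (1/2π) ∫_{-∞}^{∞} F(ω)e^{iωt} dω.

F[g](ω) = \frac{20}{\omega^{2} + 100}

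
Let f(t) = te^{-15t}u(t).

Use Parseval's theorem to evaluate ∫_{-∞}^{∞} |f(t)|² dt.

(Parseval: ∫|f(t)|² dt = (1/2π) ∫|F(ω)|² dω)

∫|f(t)|² dt = \frac{1}{13500}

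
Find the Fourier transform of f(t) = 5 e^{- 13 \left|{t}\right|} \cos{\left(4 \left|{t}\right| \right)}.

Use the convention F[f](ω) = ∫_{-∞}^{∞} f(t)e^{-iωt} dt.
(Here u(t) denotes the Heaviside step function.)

F(ω) = \frac{130 \left(\omega^{2} + 185\right)}{\omega^{4} + 306 \omega^{2} + 34225}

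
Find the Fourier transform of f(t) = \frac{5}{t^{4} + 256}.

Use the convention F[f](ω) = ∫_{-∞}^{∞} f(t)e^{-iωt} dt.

F(ω) = \frac{5 \pi e^{- 2 \sqrt{2} \left|{\omega}\right|} \sin{\left(2 \sqrt{2} \left|{\omega}\right| + \frac{\pi}{4} \right)}}{64}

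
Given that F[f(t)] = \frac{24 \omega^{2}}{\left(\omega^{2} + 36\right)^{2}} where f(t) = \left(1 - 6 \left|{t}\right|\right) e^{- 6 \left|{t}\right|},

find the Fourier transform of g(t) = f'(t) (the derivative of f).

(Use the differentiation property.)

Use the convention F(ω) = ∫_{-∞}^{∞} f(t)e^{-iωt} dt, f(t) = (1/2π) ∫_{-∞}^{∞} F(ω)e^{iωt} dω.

F[g](ω) = \frac{24 i \omega^{3}}{\left(\omega^{2} + 36\right)^{2}}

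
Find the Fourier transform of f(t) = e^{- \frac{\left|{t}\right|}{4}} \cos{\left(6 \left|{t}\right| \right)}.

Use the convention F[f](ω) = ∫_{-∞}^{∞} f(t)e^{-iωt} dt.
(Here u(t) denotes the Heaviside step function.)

F(ω) = \frac{8 \left(16 \omega^{2} + 577\right)}{256 \omega^{4} - 18400 \omega^{2} + 332929}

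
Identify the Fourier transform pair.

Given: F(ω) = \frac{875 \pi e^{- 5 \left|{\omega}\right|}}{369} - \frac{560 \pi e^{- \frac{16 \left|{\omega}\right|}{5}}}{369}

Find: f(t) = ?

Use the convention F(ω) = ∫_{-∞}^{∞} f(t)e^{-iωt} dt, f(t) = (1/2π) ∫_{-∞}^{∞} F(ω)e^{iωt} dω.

f(t) = \frac{7 t^{2}}{\left(t^{2} + \frac{256}{25}\right) \left(t^{2} + 25\right)}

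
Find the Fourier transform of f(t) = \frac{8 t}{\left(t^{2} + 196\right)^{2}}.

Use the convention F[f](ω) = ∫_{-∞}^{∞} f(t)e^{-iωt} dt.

F(ω) = - \frac{2 i \pi \omega e^{- 14 \left|{\omega}\right|}}{7}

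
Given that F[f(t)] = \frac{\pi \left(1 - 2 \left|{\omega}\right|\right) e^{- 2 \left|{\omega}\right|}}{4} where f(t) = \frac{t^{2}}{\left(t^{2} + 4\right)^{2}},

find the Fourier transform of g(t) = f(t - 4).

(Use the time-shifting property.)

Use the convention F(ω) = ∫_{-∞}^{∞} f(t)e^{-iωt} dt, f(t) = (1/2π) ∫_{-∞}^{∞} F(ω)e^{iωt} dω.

F[g](ω) = \frac{\pi \left(1 - 2 \left|{\omega}\right|\right) e^{- 4 i \omega - 2 \left|{\omega}\right|}}{4}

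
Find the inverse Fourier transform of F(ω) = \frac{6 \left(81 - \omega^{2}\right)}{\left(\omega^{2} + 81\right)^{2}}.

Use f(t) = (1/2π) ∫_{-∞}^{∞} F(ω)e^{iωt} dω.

f(t) = 3 e^{- 9 \left|{t}\right|} \left|{t}\right|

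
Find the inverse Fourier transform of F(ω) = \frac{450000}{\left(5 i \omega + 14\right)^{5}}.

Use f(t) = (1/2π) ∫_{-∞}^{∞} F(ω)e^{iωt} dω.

f(t) = 6 t^{4} e^{- \frac{14 t}{5}} u\left(t\right)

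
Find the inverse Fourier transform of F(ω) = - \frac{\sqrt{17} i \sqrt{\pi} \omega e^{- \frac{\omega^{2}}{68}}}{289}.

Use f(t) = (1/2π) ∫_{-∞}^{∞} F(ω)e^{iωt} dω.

f(t) = 2 t e^{- 17 t^{2}}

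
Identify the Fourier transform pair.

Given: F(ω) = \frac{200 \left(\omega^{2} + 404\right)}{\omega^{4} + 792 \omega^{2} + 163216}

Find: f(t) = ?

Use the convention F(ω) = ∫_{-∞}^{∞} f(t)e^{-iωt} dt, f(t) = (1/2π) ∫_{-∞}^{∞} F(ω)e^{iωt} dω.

f(t) = 5 e^{- 20 \left|{t}\right|} \cos{\left(2 \left|{t}\right| \right)}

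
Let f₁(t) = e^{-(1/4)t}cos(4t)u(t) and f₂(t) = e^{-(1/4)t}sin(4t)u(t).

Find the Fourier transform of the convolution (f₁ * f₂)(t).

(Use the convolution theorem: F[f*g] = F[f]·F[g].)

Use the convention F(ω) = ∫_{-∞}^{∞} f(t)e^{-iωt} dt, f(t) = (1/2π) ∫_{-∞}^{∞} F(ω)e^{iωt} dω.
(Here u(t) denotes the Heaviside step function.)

F[f₁*f₂](ω) = \frac{256 \left(4 i \omega + 1\right)}{\left(\left(4 i \omega + 1\right)^{2} + 256\right)^{2}}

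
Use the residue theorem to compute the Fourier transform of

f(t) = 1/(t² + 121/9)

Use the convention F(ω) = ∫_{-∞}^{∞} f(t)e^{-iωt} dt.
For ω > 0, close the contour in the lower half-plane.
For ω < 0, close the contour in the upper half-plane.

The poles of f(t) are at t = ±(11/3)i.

Let g(z) = f(z)e^{-iωz}; for large |z| the factor e^{-iωz} decays in the lower half-plane when ω > 0 and in the upper half-plane when ω < 0.

Case ω > 0 (lower half-plane, clockwise contour ⇒ F(ω) = -2πi·ΣRes):
  Res_{z = - \frac{11 i}{3}} g(z) = \frac{3 i e^{- \frac{11 \omega}{3}}}{22}
  F(ω) = -2πi·ΣRes = \frac{3 \pi e^{- \frac{11 \omega}{3}}}{11}

Case ω < 0 (upper half-plane, counterclockwise contour ⇒ F(ω) = +2πi·ΣRes):
  Res_{z = \frac{11 i}{3}} g(z) = - \frac{3 i e^{\frac{11 \omega}{3}}}{22}
  F(ω) = 2πi·ΣRes = \frac{3 \pi e^{\frac{11 \omega}{3}}}{11}

Both cases combine into a single formula in |ω|:

F(ω) = \frac{3 \pi e^{- \frac{11 \left|{\omega}\right|}{3}}}{11}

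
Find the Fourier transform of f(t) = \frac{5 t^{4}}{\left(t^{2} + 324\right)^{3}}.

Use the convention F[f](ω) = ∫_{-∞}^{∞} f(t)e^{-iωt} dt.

F(ω) = \frac{5 \pi \left(108 \omega^{2} - 30 \left|{\omega}\right| + 1\right) e^{- 18 \left|{\omega}\right|}}{48}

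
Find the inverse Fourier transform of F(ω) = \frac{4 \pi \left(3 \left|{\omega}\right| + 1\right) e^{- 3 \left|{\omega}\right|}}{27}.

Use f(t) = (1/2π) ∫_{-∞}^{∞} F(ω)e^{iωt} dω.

f(t) = \frac{8}{\left(t^{2} + 9\right)^{2}}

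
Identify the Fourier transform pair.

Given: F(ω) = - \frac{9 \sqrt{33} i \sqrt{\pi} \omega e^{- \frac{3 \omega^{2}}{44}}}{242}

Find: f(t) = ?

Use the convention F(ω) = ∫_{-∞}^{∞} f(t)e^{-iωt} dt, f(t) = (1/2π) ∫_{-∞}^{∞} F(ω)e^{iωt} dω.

f(t) = 3 t e^{- \frac{11 t^{2}}{3}}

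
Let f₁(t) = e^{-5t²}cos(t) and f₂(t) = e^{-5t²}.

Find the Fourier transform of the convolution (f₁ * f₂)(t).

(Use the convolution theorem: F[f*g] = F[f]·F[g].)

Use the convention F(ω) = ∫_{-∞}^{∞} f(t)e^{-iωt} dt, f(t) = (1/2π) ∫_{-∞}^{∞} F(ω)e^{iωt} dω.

F[f₁*f₂](ω) = \frac{\pi \left(e^{\frac{\omega}{5}} + 1\right) e^{- \frac{\omega^{2}}{10} - \frac{\omega}{10} - \frac{1}{20}}}{10}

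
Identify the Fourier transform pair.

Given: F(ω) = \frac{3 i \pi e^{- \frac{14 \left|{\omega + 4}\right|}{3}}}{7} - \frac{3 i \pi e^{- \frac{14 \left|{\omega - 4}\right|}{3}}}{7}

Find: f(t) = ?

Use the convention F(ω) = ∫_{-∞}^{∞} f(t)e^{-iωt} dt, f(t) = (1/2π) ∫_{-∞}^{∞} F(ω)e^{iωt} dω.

f(t) = \frac{4 \sin{\left(4 t \right)}}{t^{2} + \frac{196}{9}}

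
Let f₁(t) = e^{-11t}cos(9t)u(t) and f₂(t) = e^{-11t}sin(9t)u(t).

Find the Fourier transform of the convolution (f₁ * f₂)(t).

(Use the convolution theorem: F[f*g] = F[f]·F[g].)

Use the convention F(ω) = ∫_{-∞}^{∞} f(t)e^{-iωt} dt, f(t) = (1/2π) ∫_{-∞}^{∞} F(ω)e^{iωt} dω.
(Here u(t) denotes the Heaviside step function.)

F[f₁*f₂](ω) = \frac{9 \left(i \omega + 11\right)}{\left(\left(i \omega + 11\right)^{2} + 81\right)^{2}}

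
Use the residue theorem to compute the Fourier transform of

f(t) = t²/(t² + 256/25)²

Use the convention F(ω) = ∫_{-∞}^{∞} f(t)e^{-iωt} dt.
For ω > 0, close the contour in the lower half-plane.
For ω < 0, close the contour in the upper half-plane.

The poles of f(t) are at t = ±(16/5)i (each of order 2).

Let g(z) = f(z)e^{-iωz}; for large |z| the factor e^{-iωz} decays in the lower half-plane when ω > 0 and in the upper half-plane when ω < 0.

Case ω > 0 (lower half-plane, clockwise contour ⇒ F(ω) = -2πi·ΣRes):
  Res_{z = - \frac{16 i}{5}} g(z) = \frac{i \left(5 - 16 \omega\right) e^{- \frac{16 \omega}{5}}}{64} (pole of order 2)
  F(ω) = -2πi·ΣRes = \frac{\pi \left(5 - 16 \omega\right) e^{- \frac{16 \omega}{5}}}{32}

Case ω < 0 (upper half-plane, counterclockwise contour ⇒ F(ω) = +2πi·ΣRes):
  Res_{z = \frac{16 i}{5}} g(z) = \frac{i \left(- 16 \omega - 5\right) e^{\frac{16 \omega}{5}}}{64} (pole of order 2)
  F(ω) = 2πi·ΣRes = \frac{\pi \left(16 \omega + 5\right) e^{\frac{16 \omega}{5}}}{32}

Both cases combine into a single formula in |ω|:

F(ω) = \frac{\pi \left(5 - 16 \left|{\omega}\right|\right) e^{- \frac{16 \left|{\omega}\right|}{5}}}{32}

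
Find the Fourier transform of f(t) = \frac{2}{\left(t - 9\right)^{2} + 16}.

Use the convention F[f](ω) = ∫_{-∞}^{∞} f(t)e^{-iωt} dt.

F(ω) = \frac{\pi e^{- 9 i \omega - 4 \left|{\omega}\right|}}{2}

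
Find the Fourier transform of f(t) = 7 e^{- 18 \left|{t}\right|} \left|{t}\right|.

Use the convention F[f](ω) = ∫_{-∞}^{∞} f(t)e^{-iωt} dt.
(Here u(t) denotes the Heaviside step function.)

F(ω) = \frac{14 \left(324 - \omega^{2}\right)}{\left(\omega^{2} + 324\right)^{2}}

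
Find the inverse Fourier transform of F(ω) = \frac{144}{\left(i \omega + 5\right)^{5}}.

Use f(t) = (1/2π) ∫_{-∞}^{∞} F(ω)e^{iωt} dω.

f(t) = 6 t^{4} e^{- 5 t} u\left(t\right)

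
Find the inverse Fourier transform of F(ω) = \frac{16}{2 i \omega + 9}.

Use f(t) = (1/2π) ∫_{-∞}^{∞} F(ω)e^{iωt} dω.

f(t) = 8 e^{- \frac{9 t}{2}} u\left(t\right)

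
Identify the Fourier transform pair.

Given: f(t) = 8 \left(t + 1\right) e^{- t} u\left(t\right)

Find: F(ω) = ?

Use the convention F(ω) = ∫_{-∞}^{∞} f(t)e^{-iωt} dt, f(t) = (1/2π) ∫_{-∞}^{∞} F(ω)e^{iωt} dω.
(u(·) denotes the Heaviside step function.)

F(ω) = \frac{8 \left(- i \omega - 2\right)}{\omega^{2} - 2 i \omega - 1}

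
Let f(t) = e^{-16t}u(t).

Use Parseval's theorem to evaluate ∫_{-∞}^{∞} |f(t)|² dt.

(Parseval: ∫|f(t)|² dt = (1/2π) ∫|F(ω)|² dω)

∫|f(t)|² dt = \frac{1}{32}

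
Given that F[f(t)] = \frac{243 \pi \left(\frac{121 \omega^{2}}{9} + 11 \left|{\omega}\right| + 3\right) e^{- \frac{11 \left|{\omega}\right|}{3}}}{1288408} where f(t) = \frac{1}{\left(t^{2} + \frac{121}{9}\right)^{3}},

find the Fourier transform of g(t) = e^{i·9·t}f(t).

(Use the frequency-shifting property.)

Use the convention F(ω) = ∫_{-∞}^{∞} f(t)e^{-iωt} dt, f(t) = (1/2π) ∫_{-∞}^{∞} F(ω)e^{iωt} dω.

F[g](ω) = \frac{27 \pi \left(121 \left(\omega - 9\right)^{2} + 99 \left|{\omega - 9}\right| + 27\right) e^{- \frac{11 \left|{\omega - 9}\right|}{3}}}{1288408}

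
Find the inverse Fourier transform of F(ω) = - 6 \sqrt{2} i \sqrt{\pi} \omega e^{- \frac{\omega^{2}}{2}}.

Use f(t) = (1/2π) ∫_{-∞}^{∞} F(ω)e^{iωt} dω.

f(t) = 6 t e^{- \frac{t^{2}}{2}}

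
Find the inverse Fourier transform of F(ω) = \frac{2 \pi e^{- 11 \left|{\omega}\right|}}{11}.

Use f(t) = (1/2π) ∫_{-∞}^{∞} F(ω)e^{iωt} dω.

f(t) = \frac{2}{t^{2} + 121}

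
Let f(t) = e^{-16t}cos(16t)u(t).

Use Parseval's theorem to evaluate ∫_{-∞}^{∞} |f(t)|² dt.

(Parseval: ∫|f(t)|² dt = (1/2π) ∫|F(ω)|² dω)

∫|f(t)|² dt = \frac{3}{128}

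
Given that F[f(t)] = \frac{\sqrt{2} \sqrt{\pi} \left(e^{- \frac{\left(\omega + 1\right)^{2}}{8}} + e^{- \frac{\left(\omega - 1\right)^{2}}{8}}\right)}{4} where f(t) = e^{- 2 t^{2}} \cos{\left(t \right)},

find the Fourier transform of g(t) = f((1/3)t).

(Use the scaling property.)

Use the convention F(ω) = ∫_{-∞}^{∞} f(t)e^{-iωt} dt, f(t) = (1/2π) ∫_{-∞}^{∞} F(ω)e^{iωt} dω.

F[g](ω) = \frac{3 \sqrt{2} \sqrt{\pi} \left(e^{\frac{3 \omega}{2}} + 1\right) e^{- \frac{9 \omega^{2}}{8} - \frac{3 \omega}{4} - \frac{1}{8}}}{4}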